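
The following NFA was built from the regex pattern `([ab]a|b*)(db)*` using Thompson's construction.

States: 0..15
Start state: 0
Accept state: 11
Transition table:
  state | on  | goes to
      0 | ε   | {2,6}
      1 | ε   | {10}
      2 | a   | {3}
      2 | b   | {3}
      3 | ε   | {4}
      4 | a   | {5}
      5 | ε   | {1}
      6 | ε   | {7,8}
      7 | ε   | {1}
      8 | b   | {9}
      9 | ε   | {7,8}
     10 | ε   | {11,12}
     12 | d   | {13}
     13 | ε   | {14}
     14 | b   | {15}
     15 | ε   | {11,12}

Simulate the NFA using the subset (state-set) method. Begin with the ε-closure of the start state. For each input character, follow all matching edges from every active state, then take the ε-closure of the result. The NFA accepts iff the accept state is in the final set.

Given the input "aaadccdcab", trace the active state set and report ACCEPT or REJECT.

Answer: REJECT

Steps:
S₀ = ε-closure({0}) = {0,1,2,6,7,8,10,11,12}
'a' @ 1: {3,4}
'a' @ 2: {1,5,10,11,12}  ✓accept
'a' @ 3: {}  — state set empty
rest 'dccdcab' ignored (set empty)
end set {} — state 11 not in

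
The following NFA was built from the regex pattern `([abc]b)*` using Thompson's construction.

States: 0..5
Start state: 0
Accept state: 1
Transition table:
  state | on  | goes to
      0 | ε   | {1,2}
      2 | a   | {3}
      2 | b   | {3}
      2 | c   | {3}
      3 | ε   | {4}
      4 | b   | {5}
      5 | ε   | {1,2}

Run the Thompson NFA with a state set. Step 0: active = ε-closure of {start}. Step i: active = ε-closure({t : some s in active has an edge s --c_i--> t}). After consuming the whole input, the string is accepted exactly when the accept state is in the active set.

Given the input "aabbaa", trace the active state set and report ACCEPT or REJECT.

S₀ = ε-closure({0}) = {0,1,2}
'a' @ 1: {3,4}
'a' @ 2: {}  — no active states
rest 'bbaa' ignored (set empty)
final: {}; accept 1 not in set

Answer: REJECT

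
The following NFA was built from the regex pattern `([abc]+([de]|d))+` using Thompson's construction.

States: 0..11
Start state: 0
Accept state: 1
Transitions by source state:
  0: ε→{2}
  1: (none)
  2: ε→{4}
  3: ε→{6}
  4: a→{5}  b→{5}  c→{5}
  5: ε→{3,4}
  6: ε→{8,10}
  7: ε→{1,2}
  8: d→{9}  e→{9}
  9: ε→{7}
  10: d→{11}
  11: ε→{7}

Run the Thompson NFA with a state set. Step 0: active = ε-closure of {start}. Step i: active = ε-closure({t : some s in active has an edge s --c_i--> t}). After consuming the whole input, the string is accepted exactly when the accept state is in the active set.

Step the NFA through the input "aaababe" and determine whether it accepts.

S₀ = ε-closure({0}) = {0,2,4}
'a' @ 1: {3,4,5,6,8,10}
'a' @ 2: {3,4,5,6,8,10}
'a' @ 3: {3,4,5,6,8,10}
'b' @ 4: {3,4,5,6,8,10}
'a' @ 5: {3,4,5,6,8,10}
'b' @ 6: {3,4,5,6,8,10}
'e' @ 7: {1,2,4,7,9}  [accepting]
end set {1,2,4,7,9} — state 1 in

Answer: ACCEPT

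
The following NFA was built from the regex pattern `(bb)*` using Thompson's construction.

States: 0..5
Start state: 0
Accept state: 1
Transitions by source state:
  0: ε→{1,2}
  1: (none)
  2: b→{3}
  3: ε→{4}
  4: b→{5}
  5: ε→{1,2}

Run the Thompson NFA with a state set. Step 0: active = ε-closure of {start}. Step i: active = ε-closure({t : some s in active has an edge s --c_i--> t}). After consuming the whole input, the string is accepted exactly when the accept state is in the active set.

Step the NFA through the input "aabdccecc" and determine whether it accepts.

Answer: REJECT

Trace:
start: ε-closure({0}) = {0,1,2}
'a' @ 1: {}  — dead — no transitions
rest 'abdccecc' ignored (set empty)
after full input: {}  (accept=1 not in)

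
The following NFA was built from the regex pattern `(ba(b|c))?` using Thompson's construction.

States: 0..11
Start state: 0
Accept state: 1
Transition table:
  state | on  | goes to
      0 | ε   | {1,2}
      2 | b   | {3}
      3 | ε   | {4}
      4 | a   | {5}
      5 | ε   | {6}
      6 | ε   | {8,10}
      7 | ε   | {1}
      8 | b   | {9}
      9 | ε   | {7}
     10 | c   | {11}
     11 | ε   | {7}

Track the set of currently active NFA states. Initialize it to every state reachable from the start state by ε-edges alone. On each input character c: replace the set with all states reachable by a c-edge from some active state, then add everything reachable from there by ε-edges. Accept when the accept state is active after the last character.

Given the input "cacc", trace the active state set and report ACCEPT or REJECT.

start: ε-closure({0}) = {0,1,2}
'c' @ 1: {}  — state set empty
rest 'acc' ignored (set empty)
final: {}; accept 1 not in set

Answer: REJECT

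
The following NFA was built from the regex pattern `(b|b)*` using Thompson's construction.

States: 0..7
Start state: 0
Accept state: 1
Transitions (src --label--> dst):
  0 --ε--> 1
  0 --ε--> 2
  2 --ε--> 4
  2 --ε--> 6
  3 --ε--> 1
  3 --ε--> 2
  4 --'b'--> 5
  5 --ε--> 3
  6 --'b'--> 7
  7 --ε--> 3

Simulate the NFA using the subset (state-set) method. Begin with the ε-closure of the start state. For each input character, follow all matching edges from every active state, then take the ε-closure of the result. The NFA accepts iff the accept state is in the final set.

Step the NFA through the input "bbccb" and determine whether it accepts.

Answer: REJECT

Trace:
start: ε-closure({0}) = {0,1,2,4,6}
'b' @ 1: {1,2,3,4,5,6,7}  ✓accept
'b' @ 2: {1,2,3,4,5,6,7}  ✓accept
'c' @ 3: {}  — no active states
rest 'cb' ignored (set empty)
final: {}; accept 1 not in set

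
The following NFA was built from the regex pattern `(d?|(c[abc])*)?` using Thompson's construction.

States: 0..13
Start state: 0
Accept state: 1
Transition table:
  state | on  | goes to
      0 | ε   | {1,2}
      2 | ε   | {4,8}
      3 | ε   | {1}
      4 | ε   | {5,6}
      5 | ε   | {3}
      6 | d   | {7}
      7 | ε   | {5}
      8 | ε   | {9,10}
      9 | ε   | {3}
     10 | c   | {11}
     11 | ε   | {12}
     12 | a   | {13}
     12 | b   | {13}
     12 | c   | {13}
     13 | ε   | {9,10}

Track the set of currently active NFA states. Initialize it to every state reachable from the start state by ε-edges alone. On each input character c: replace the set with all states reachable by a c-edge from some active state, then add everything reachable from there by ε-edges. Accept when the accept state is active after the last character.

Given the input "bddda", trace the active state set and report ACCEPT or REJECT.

initial (ε-close {0}): {0,1,2,3,4,5,6,8,9,10}
'b' @ 1: {}  — dead — no transitions
rest 'ddda' ignored (set empty)
final: {}; accept 1 not in set

Answer: REJECT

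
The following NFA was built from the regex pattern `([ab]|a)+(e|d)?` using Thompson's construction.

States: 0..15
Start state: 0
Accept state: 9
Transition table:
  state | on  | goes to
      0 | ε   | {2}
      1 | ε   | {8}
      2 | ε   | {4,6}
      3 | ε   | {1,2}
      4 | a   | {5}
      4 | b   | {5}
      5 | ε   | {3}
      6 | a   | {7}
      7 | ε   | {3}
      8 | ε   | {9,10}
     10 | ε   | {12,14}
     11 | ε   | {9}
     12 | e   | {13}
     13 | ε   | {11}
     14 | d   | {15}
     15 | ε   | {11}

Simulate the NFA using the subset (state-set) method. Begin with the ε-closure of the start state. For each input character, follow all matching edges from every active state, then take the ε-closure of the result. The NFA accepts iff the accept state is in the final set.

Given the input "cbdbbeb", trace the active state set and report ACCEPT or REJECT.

initial (ε-close {0}): {0,2,4,6}
'c' @ 1: {}  — no active states
rest 'bdbbeb' ignored (set empty)
after full input: {}  (accept=9 not in)

Answer: REJECT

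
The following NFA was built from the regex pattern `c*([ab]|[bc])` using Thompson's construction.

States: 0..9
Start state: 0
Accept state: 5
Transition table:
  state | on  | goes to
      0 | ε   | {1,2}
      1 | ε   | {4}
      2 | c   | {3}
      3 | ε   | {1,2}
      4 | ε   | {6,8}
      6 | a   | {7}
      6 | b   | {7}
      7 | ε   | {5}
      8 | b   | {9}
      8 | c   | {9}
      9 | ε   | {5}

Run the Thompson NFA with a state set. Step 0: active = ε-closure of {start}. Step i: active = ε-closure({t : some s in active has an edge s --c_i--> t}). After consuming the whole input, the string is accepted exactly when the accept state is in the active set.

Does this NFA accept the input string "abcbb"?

S₀ = ε-closure({0}) = {0,1,2,4,6,8}
'a' @ 1: {5,7}  (accept∈set)
'b' @ 2: {}  — no active states
rest 'cbb' ignored (set empty)
after full input: {}  (accept=5 not in)

Answer: REJECT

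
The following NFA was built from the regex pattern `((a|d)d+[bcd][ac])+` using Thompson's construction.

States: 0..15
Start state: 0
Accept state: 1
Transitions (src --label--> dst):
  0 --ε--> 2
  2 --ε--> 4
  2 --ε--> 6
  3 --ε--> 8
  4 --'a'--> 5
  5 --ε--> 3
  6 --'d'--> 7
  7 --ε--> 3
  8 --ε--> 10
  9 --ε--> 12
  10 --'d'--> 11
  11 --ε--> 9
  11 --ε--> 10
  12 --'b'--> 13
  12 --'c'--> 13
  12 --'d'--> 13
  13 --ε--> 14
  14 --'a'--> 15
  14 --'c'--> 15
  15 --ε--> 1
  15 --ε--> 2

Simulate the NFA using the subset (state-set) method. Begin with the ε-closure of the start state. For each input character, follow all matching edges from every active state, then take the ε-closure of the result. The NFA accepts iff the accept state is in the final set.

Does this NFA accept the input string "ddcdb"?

S₀ = ε-closure({0}) = {0,2,4,6}
'd' @ 1: {3,7,8,10}
'd' @ 2: {9,10,11,12}
'c' @ 3: {13,14}
'd' @ 4: {}  — state set empty
rest 'b' ignored (set empty)
end set {} — state 1 not in

Answer: REJECT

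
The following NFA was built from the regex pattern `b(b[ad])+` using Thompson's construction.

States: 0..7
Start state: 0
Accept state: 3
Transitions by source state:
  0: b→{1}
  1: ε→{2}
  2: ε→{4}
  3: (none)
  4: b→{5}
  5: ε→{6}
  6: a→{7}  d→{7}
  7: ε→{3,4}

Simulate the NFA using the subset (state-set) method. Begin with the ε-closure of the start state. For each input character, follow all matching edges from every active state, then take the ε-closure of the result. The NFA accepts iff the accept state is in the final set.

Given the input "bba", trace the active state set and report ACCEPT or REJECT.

initial (ε-close {0}): {0}
'b' @ 1: {1,2,4}
'b' @ 2: {5,6}
'a' @ 3: {3,4,7}  [accepting]
final: {3,4,7}; accept 3 in set

Answer: ACCEPT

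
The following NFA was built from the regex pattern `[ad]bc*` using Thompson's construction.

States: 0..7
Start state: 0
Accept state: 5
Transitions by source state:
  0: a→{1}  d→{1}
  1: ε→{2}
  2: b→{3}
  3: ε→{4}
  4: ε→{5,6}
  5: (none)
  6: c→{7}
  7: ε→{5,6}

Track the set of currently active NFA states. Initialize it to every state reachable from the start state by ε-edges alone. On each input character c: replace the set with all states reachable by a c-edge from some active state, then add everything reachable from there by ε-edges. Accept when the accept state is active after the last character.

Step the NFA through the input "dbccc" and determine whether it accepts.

initial (ε-close {0}): {0}
'd' @ 1: {1,2}
'b' @ 2: {3,4,5,6}  ✓accept
'c' @ 3: {5,6,7}  ✓accept
'c' @ 4: {5,6,7}  ✓accept
'c' @ 5: {5,6,7}  ✓accept
after full input: {5,6,7}  (accept=5 in)

Answer: ACCEPT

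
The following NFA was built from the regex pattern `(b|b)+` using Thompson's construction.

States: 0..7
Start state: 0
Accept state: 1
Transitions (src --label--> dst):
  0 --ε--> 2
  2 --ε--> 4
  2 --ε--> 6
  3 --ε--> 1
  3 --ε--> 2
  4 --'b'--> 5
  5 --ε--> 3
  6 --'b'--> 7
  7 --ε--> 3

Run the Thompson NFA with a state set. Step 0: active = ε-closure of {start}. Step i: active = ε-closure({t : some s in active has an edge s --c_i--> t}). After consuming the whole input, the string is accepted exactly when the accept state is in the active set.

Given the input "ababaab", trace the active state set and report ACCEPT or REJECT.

initial (ε-close {0}): {0,2,4,6}
'a' @ 1: {}  — state set empty
rest 'babaab' ignored (set empty)
after full input: {}  (accept=1 not in)

Answer: REJECT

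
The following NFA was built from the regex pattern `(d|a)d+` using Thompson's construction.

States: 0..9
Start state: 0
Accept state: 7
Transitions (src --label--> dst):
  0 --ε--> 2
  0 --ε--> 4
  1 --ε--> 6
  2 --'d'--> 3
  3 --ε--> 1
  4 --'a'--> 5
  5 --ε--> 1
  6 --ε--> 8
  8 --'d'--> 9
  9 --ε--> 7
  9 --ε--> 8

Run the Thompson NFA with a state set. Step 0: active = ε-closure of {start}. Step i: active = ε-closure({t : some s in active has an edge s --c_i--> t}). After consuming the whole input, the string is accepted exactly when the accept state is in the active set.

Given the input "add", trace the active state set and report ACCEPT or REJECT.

initial (ε-close {0}): {0,2,4}
'a' @ 1: {1,5,6,8}
'd' @ 2: {7,8,9}  [accepting]
'd' @ 3: {7,8,9}  [accepting]
end set {7,8,9} — state 7 in

Answer: ACCEPT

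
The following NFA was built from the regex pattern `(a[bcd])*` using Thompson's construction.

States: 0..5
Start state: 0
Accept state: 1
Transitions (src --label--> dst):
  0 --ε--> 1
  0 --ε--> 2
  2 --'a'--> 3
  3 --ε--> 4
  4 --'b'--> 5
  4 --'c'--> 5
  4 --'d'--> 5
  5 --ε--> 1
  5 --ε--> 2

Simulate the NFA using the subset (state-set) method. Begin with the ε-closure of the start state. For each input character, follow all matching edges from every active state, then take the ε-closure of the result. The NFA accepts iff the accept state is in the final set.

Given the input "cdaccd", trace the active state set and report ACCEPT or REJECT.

Answer: REJECT

Derivation:
start: ε-closure({0}) = {0,1,2}
'c' @ 1: {}  — dead — no transitions
rest 'daccd' ignored (set empty)
final: {}; accept 1 not in set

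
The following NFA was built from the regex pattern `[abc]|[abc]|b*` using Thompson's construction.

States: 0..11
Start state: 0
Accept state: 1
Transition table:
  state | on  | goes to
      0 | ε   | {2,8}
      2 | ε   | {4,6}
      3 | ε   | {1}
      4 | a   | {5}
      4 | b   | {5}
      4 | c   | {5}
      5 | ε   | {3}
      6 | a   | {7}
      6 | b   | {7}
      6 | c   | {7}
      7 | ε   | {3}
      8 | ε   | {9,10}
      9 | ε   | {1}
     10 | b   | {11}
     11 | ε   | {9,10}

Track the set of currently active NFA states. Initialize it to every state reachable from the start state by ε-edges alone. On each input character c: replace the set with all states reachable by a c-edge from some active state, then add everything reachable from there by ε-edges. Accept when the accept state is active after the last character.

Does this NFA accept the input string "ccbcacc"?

Answer: REJECT

Trace:
initial (ε-close {0}): {0,1,2,4,6,8,9,10}
'c' @ 1: {1,3,5,7}  ✓accept
'c' @ 2: {}  — dead — no transitions
rest 'bcacc' ignored (set empty)
after full input: {}  (accept=1 not in)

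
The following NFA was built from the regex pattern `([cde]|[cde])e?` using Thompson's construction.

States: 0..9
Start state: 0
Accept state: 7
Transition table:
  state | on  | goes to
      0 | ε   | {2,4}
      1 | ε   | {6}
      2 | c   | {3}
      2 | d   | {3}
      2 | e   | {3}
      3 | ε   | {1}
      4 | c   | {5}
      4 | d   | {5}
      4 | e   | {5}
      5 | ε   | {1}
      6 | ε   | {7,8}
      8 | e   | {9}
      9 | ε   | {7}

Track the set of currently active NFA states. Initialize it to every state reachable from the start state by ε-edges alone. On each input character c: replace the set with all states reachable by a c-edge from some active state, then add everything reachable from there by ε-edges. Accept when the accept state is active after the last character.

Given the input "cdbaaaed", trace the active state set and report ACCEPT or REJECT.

initial (ε-close {0}): {0,2,4}
'c' @ 1: {1,3,5,6,7,8}  ✓accept
'd' @ 2: {}  — no active states
rest 'baaaed' ignored (set empty)
final: {}; accept 7 not in set

Answer: REJECT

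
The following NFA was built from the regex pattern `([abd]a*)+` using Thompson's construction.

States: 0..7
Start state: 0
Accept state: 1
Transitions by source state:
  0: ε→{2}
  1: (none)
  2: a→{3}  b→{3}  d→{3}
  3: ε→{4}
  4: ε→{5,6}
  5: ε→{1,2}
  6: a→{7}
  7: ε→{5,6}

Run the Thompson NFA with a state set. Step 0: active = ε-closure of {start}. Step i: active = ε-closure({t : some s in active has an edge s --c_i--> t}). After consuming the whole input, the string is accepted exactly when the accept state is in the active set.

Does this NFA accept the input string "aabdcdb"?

initial (ε-close {0}): {0,2}
'a' @ 1: {1,2,3,4,5,6}  ✓accept
'a' @ 2: {1,2,3,4,5,6,7}  ✓accept
'b' @ 3: {1,2,3,4,5,6}  ✓accept
'd' @ 4: {1,2,3,4,5,6}  ✓accept
'c' @ 5: {}  — dead — no transitions
rest 'db' ignored (set empty)
final: {}; accept 1 not in set

Answer: REJECT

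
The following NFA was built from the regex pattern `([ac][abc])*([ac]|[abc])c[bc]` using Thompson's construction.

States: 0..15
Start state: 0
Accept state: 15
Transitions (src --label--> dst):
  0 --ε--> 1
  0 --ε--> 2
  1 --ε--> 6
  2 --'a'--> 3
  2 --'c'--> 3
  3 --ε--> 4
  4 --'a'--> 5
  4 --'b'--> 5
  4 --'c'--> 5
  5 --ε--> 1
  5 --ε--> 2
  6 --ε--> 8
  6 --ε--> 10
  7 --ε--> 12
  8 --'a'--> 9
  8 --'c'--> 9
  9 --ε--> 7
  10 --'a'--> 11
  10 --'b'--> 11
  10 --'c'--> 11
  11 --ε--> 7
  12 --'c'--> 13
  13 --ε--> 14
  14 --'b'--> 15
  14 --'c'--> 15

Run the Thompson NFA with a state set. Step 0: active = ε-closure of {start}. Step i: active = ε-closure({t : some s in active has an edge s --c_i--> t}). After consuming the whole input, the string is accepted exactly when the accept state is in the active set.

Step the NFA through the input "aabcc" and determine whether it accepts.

start: ε-closure({0}) = {0,1,2,6,8,10}
'a' @ 1: {3,4,7,9,11,12}
'a' @ 2: {1,2,5,6,8,10}
'b' @ 3: {7,11,12}
'c' @ 4: {13,14}
'c' @ 5: {15}  (accept∈set)
after full input: {15}  (accept=15 in)

Answer: ACCEPT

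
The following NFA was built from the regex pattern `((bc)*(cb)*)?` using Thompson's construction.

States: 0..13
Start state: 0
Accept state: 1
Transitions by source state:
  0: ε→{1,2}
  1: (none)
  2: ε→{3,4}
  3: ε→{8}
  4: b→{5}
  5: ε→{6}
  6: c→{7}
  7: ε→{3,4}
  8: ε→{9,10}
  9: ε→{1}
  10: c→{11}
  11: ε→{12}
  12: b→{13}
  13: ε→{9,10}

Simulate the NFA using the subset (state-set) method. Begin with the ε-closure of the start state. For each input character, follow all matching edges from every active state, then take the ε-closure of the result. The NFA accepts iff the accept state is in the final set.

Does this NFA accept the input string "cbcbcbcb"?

Answer: ACCEPT

Derivation:
S₀ = ε-closure({0}) = {0,1,2,3,4,8,9,10}
'c' @ 1: {11,12}
'b' @ 2: {1,9,10,13}  [accepting]
'c' @ 3: {11,12}
'b' @ 4: {1,9,10,13}  [accepting]
'c' @ 5: {11,12}
'b' @ 6: {1,9,10,13}  [accepting]
'c' @ 7: {11,12}
'b' @ 8: {1,9,10,13}  [accepting]
final: {1,9,10,13}; accept 1 in set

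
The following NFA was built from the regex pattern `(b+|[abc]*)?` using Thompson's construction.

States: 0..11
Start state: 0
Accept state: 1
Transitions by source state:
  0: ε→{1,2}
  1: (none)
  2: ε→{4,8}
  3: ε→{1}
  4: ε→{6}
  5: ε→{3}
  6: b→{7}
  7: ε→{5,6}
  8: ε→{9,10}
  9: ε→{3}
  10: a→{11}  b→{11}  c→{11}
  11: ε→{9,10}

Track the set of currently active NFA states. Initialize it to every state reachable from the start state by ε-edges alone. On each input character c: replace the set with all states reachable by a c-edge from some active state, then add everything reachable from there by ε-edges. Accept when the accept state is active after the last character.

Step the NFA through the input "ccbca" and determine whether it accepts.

initial (ε-close {0}): {0,1,2,3,4,6,8,9,10}
'c' @ 1: {1,3,9,10,11}  ✓accept
'c' @ 2: {1,3,9,10,11}  ✓accept
'b' @ 3: {1,3,9,10,11}  ✓accept
'c' @ 4: {1,3,9,10,11}  ✓accept
'a' @ 5: {1,3,9,10,11}  ✓accept
after full input: {1,3,9,10,11}  (accept=1 in)

Answer: ACCEPT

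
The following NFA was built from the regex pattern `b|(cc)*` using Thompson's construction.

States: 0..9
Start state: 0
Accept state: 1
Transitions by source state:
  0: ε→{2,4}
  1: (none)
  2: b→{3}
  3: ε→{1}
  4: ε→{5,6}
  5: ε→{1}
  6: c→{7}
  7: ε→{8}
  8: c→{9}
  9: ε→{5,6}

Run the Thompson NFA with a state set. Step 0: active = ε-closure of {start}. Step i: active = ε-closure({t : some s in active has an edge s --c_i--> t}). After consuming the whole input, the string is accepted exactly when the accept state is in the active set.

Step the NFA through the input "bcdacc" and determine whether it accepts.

S₀ = ε-closure({0}) = {0,1,2,4,5,6}
'b' @ 1: {1,3}  [accepting]
'c' @ 2: {}  — state set empty
rest 'dacc' ignored (set empty)
final: {}; accept 1 not in set

Answer: REJECT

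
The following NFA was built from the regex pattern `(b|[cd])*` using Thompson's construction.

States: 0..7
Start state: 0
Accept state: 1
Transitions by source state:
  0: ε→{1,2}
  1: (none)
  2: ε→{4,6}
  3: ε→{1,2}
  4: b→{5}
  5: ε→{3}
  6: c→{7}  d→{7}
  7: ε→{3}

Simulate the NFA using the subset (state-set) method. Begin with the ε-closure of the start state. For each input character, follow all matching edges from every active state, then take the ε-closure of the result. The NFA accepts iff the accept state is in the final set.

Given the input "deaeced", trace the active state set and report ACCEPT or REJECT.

S₀ = ε-closure({0}) = {0,1,2,4,6}
'd' @ 1: {1,2,3,4,6,7}  ✓accept
'e' @ 2: {}  — dead — no transitions
rest 'aeced' ignored (set empty)
end set {} — state 1 not in

Answer: REJECT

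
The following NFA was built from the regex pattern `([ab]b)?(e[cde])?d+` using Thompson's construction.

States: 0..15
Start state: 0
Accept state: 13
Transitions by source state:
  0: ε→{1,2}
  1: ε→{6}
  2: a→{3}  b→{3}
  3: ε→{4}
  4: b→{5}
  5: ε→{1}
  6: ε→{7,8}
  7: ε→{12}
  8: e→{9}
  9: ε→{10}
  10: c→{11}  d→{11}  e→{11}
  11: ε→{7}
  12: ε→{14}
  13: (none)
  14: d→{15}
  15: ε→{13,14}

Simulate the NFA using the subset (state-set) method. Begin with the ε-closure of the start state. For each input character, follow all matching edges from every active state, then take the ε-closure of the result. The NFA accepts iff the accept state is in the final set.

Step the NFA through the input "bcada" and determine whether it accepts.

start: ε-closure({0}) = {0,1,2,6,7,8,12,14}
'b' @ 1: {3,4}
'c' @ 2: {}  — no active states
rest 'ada' ignored (set empty)
end set {} — state 13 not in

Answer: REJECT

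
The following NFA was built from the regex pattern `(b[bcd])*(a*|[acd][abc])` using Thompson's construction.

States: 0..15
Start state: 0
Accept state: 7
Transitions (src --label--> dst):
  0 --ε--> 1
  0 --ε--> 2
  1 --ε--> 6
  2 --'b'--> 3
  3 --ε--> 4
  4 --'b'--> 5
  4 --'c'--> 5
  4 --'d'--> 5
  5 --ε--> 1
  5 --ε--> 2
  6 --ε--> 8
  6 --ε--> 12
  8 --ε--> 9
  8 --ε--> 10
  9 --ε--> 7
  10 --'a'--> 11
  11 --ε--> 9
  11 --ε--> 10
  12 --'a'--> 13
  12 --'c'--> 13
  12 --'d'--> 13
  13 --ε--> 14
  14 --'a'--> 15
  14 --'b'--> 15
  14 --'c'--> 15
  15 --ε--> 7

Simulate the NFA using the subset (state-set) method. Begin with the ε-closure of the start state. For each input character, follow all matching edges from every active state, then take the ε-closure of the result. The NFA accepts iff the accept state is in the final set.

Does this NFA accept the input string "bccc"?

S₀ = ε-closure({0}) = {0,1,2,6,7,8,9,10,12}
'b' @ 1: {3,4}
'c' @ 2: {1,2,5,6,7,8,9,10,12}  ✓accept
'c' @ 3: {13,14}
'c' @ 4: {7,15}  ✓accept
end set {7,15} — state 7 in

Answer: ACCEPT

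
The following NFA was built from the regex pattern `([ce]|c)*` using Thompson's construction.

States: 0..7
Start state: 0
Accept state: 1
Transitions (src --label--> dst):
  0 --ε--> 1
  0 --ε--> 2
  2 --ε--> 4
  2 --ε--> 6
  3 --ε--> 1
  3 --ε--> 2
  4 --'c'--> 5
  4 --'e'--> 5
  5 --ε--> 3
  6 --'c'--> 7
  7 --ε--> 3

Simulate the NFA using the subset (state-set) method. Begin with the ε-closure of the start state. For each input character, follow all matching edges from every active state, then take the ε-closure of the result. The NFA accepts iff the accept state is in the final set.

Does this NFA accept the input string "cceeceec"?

Answer: ACCEPT

Trace:
start: ε-closure({0}) = {0,1,2,4,6}
'c' @ 1: {1,2,3,4,5,6,7}  ✓accept
'c' @ 2: {1,2,3,4,5,6,7}  ✓accept
'e' @ 3: {1,2,3,4,5,6}  ✓accept
'e' @ 4: {1,2,3,4,5,6}  ✓accept
'c' @ 5: {1,2,3,4,5,6,7}  ✓accept
'e' @ 6: {1,2,3,4,5,6}  ✓accept
'e' @ 7: {1,2,3,4,5,6}  ✓accept
'c' @ 8: {1,2,3,4,5,6,7}  ✓accept
final: {1,2,3,4,5,6,7}; accept 1 in set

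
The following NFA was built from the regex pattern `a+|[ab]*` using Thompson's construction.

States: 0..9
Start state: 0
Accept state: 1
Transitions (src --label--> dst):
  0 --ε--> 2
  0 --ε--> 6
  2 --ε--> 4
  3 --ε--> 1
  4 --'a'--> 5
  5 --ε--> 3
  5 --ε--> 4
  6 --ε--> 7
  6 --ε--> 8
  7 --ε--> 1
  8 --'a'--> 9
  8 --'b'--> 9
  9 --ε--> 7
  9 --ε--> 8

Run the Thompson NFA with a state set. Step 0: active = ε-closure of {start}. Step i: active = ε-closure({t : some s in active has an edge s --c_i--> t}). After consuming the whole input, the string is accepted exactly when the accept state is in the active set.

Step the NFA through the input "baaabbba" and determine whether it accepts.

start: ε-closure({0}) = {0,1,2,4,6,7,8}
'b' @ 1: {1,7,8,9}  [accepting]
'a' @ 2: {1,7,8,9}  [accepting]
'a' @ 3: {1,7,8,9}  [accepting]
'a' @ 4: {1,7,8,9}  [accepting]
'b' @ 5: {1,7,8,9}  [accepting]
'b' @ 6: {1,7,8,9}  [accepting]
'b' @ 7: {1,7,8,9}  [accepting]
'a' @ 8: {1,7,8,9}  [accepting]
final: {1,7,8,9}; accept 1 in set

Answer: ACCEPT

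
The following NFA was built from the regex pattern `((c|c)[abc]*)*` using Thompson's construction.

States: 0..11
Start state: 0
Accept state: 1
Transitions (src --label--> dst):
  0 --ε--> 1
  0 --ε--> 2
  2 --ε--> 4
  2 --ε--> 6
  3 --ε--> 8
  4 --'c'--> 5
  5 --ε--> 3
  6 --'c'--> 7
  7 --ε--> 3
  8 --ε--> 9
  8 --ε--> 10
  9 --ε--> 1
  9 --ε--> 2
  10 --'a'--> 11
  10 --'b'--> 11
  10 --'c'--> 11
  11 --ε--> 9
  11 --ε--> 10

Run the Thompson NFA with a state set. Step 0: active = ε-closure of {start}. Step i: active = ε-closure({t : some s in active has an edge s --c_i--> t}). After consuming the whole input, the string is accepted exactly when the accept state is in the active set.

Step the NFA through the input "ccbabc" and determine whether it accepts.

S₀ = ε-closure({0}) = {0,1,2,4,6}
'c' @ 1: {1,2,3,4,5,6,7,8,9,10}  ✓accept
'c' @ 2: {1,2,3,4,5,6,7,8,9,10,11}  ✓accept
'b' @ 3: {1,2,4,6,9,10,11}  ✓accept
'a' @ 4: {1,2,4,6,9,10,11}  ✓accept
'b' @ 5: {1,2,4,6,9,10,11}  ✓accept
'c' @ 6: {1,2,3,4,5,6,7,8,9,10,11}  ✓accept
end set {1,2,3,4,5,6,7,8,9,10,11} — state 1 in

Answer: ACCEPT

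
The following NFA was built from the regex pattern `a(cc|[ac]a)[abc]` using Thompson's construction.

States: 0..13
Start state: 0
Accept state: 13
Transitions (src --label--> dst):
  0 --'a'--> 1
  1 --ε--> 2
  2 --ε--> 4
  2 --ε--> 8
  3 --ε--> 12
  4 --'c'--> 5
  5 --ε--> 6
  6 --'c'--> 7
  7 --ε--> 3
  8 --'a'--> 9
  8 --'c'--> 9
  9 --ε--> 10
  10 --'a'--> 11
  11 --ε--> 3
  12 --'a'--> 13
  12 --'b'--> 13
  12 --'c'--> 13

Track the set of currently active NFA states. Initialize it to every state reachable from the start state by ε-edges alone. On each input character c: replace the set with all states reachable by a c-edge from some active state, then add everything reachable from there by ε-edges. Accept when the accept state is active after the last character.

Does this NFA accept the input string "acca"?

S₀ = ε-closure({0}) = {0}
'a' @ 1: {1,2,4,8}
'c' @ 2: {5,6,9,10}
'c' @ 3: {3,7,12}
'a' @ 4: {13}  [accepting]
after full input: {13}  (accept=13 in)

Answer: ACCEPT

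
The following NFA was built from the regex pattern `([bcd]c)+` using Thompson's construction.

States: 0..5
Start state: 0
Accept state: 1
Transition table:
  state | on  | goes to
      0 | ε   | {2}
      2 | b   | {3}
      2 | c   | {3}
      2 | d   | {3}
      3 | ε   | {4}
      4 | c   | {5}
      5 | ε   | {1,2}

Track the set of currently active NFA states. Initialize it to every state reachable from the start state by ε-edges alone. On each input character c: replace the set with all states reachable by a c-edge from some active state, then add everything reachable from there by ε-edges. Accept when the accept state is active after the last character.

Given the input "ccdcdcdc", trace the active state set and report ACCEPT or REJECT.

Answer: ACCEPT

Steps:
initial (ε-close {0}): {0,2}
'c' @ 1: {3,4}
'c' @ 2: {1,2,5}  [accepting]
'd' @ 3: {3,4}
'c' @ 4: {1,2,5}  [accepting]
'd' @ 5: {3,4}
'c' @ 6: {1,2,5}  [accepting]
'd' @ 7: {3,4}
'c' @ 8: {1,2,5}  [accepting]
after full input: {1,2,5}  (accept=1 in)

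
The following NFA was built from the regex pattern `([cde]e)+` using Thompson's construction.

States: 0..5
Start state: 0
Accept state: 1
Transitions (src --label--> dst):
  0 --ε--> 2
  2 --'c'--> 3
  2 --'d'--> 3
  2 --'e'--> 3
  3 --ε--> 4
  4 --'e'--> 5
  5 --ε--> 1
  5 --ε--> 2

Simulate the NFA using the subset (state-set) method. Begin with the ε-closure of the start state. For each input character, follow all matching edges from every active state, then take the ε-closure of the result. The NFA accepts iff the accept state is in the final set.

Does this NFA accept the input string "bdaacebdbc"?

Answer: REJECT

Derivation:
start: ε-closure({0}) = {0,2}
'b' @ 1: {}  — no active states
rest 'daacebdbc' ignored (set empty)
after full input: {}  (accept=1 not in)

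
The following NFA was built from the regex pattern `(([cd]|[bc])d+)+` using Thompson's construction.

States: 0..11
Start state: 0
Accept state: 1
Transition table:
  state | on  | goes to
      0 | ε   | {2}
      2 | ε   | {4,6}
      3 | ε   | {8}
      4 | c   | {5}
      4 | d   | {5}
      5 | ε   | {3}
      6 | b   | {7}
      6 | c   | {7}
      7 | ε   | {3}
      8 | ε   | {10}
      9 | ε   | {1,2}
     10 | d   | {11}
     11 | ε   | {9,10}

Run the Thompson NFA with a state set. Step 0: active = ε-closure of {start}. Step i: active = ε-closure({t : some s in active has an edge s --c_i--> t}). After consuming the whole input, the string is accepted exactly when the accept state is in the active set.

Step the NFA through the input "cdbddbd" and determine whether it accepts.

S₀ = ε-closure({0}) = {0,2,4,6}
'c' @ 1: {3,5,7,8,10}
'd' @ 2: {1,2,4,6,9,10,11}  [accepting]
'b' @ 3: {3,7,8,10}
'd' @ 4: {1,2,4,6,9,10,11}  [accepting]
'd' @ 5: {1,2,3,4,5,6,8,9,10,11}  [accepting]
'b' @ 6: {3,7,8,10}
'd' @ 7: {1,2,4,6,9,10,11}  [accepting]
end set {1,2,4,6,9,10,11} — state 1 in

Answer: ACCEPT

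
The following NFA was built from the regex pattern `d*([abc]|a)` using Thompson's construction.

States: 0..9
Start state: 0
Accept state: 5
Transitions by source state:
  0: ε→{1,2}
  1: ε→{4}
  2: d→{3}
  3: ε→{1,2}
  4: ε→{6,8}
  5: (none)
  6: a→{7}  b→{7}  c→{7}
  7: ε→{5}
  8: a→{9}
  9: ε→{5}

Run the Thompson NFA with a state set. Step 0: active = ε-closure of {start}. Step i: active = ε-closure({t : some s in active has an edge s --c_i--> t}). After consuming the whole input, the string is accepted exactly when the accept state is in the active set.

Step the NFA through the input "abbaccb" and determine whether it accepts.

Answer: REJECT

Steps:
S₀ = ε-closure({0}) = {0,1,2,4,6,8}
'a' @ 1: {5,7,9}  ✓accept
'b' @ 2: {}  — state set empty
rest 'baccb' ignored (set empty)
after full input: {}  (accept=5 not in)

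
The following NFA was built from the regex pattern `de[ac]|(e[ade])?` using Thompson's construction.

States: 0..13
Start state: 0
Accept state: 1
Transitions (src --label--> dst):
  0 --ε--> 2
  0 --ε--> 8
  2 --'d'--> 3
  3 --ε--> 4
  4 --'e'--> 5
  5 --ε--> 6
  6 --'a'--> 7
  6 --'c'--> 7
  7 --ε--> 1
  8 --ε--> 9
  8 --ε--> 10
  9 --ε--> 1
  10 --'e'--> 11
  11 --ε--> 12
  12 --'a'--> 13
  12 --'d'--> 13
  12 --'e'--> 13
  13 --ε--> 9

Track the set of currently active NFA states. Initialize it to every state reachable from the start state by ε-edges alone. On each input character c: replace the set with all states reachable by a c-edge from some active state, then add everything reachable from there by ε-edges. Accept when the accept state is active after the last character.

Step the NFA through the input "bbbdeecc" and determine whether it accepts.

Answer: REJECT

Derivation:
start: ε-closure({0}) = {0,1,2,8,9,10}
'b' @ 1: {}  — no active states
rest 'bbdeecc' ignored (set empty)
final: {}; accept 1 not in set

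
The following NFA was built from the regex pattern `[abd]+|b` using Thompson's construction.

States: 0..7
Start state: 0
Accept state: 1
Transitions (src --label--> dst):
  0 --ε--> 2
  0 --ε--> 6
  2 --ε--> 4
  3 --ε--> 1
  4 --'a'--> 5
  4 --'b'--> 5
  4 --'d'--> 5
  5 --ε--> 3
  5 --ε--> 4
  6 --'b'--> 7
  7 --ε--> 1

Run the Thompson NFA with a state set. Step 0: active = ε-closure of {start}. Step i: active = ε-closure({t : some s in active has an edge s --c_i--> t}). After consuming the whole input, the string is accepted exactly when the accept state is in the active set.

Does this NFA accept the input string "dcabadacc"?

Answer: REJECT

Trace:
initial (ε-close {0}): {0,2,4,6}
'd' @ 1: {1,3,4,5}  [accepting]
'c' @ 2: {}  — dead — no transitions
rest 'abadacc' ignored (set empty)
after full input: {}  (accept=1 not in)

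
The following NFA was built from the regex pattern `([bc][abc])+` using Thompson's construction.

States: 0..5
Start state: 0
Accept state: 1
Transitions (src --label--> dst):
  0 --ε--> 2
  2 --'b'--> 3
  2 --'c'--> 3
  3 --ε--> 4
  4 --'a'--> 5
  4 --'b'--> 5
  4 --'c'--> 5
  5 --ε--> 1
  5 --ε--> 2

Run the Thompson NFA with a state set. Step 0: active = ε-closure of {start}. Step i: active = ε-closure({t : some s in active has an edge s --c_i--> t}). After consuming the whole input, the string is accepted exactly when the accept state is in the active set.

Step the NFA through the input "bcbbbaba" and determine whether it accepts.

Answer: ACCEPT

Trace:
S₀ = ε-closure({0}) = {0,2}
'b' @ 1: {3,4}
'c' @ 2: {1,2,5}  (accept∈set)
'b' @ 3: {3,4}
'b' @ 4: {1,2,5}  (accept∈set)
'b' @ 5: {3,4}
'a' @ 6: {1,2,5}  (accept∈set)
'b' @ 7: {3,4}
'a' @ 8: {1,2,5}  (accept∈set)
after full input: {1,2,5}  (accept=1 in)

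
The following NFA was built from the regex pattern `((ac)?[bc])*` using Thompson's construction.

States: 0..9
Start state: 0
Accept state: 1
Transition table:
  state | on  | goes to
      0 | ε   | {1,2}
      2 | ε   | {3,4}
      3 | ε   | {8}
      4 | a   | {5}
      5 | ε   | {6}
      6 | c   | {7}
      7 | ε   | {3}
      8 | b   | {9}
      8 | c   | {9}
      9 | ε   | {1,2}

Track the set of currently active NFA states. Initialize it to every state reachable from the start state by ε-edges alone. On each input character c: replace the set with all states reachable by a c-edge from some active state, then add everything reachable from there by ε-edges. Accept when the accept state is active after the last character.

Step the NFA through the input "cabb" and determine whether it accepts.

initial (ε-close {0}): {0,1,2,3,4,8}
'c' @ 1: {1,2,3,4,8,9}  ✓accept
'a' @ 2: {5,6}
'b' @ 3: {}  — state set empty
rest 'b' ignored (set empty)
end set {} — state 1 not in

Answer: REJECT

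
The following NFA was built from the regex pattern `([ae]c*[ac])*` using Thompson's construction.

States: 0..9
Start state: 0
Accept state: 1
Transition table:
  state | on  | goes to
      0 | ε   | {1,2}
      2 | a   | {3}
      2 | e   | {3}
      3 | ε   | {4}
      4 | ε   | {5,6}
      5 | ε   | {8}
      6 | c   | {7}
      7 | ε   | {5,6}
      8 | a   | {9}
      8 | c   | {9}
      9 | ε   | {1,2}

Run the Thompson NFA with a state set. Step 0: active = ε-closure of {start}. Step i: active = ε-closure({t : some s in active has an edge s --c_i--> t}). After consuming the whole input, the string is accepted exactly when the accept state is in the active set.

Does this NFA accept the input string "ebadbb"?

initial (ε-close {0}): {0,1,2}
'e' @ 1: {3,4,5,6,8}
'b' @ 2: {}  — dead — no transitions
rest 'adbb' ignored (set empty)
final: {}; accept 1 not in set

Answer: REJECT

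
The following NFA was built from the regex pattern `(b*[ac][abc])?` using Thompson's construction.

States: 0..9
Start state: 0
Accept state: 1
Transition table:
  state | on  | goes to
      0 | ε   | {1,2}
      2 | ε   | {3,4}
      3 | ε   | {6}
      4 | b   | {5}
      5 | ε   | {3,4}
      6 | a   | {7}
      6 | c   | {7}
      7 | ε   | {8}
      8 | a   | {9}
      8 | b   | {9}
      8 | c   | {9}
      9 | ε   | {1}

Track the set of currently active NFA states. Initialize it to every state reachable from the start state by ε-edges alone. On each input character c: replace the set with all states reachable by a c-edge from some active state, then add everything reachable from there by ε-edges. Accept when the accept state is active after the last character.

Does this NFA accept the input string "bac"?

Answer: ACCEPT

Trace:
initial (ε-close {0}): {0,1,2,3,4,6}
'b' @ 1: {3,4,5,6}
'a' @ 2: {7,8}
'c' @ 3: {1,9}  [accepting]
after full input: {1,9}  (accept=1 in)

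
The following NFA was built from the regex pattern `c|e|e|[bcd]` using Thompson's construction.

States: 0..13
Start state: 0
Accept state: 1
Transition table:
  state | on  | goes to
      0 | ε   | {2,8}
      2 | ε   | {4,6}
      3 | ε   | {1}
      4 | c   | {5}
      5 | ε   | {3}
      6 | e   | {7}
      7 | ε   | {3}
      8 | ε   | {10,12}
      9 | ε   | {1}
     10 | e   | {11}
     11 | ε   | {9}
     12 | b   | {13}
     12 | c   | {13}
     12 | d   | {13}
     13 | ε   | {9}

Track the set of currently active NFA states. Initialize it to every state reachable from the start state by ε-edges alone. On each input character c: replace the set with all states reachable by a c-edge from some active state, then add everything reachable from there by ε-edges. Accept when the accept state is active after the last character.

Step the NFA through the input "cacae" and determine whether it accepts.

Answer: REJECT

Trace:
initial (ε-close {0}): {0,2,4,6,8,10,12}
'c' @ 1: {1,3,5,9,13}  (accept∈set)
'a' @ 2: {}  — state set empty
rest 'cae' ignored (set empty)
final: {}; accept 1 not in set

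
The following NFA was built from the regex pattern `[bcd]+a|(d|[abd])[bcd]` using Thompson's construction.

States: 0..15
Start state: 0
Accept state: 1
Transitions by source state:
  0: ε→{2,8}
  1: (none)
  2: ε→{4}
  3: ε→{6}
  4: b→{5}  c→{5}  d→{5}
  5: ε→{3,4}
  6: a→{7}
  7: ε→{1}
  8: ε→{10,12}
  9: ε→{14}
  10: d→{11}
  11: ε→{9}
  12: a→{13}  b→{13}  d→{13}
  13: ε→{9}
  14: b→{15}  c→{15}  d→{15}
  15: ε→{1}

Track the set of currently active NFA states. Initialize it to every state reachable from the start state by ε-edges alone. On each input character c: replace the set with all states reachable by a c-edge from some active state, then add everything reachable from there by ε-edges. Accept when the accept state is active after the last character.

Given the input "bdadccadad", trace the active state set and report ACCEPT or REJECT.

S₀ = ε-closure({0}) = {0,2,4,8,10,12}
'b' @ 1: {3,4,5,6,9,13,14}
'd' @ 2: {1,3,4,5,6,15}  ✓accept
'a' @ 3: {1,7}  ✓accept
'd' @ 4: {}  — dead — no transitions
rest 'ccadad' ignored (set empty)
end set {} — state 1 not in

Answer: REJECT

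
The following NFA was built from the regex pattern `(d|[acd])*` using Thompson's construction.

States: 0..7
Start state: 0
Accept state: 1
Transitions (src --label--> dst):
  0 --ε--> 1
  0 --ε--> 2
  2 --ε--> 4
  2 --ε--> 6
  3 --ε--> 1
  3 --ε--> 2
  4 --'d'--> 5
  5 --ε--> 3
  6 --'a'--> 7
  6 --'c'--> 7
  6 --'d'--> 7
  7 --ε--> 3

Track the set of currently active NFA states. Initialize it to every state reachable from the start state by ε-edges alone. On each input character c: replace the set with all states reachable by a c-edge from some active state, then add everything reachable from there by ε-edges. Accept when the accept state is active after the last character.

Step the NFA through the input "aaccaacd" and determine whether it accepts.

Answer: ACCEPT

Steps:
S₀ = ε-closure({0}) = {0,1,2,4,6}
'a' @ 1: {1,2,3,4,6,7}  (accept∈set)
'a' @ 2: {1,2,3,4,6,7}  (accept∈set)
'c' @ 3: {1,2,3,4,6,7}  (accept∈set)
'c' @ 4: {1,2,3,4,6,7}  (accept∈set)
'a' @ 5: {1,2,3,4,6,7}  (accept∈set)
'a' @ 6: {1,2,3,4,6,7}  (accept∈set)
'c' @ 7: {1,2,3,4,6,7}  (accept∈set)
'd' @ 8: {1,2,3,4,5,6,7}  (accept∈set)
final: {1,2,3,4,5,6,7}; accept 1 in set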